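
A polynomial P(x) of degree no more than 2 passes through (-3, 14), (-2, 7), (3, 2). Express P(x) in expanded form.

P(x) = x^2 - 2x - 1

Using the Lagrange interpolation formula with nodes -3, -2, 3:
  L_0(x) = (x + 2)(x - 3) / 6
  L_1(x) = (x + 3)(x - 3) / -5
  L_2(x) = (x + 3)(x + 2) / 30
Then P(x) = 14·L_0(x) + 7·L_1(x) + 2·L_2(x).
Expanding and collecting terms gives P(x) = x^2 - 2x - 1.
Check: P(-2) = 7. ✓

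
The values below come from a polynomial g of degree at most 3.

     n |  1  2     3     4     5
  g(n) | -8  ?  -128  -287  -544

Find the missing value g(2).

On equispaced nodes a degree-3 polynomial has vanishing fourth forward difference, so
  g(1) - 4·g(2) + 6·g(3) - 4·g(4) + g(5) = 0.
Substituting the known values and solving for g(2):
  -4·g(2) = 172
  g(2) = -43.

-43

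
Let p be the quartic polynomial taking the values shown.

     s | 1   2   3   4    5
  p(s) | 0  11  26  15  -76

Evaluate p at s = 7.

Forward differences of the values at s = 1, 2, 3, 4, 5:
  p  : 0  11  26  15  -76
  Δ  : 11  15  -11  -91
  Δ^2: 4  -26  -80
  Δ^3: -30  -54
  Δ^4: -24
The fourth differences are constant, confirming degree 4.
Interpolating (Newton forward form) and evaluating at s = 7 gives p(7) = -834.

-834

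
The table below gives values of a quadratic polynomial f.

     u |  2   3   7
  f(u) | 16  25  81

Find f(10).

144

Using the Lagrange interpolation formula with nodes 2, 3, 7:
  L_0(u) = (u - 3)(u - 7) / 5
  L_1(u) = (u - 2)(u - 7) / -4
  L_2(u) = (u - 2)(u - 3) / 20
Then f(u) = 16·L_0(u) + 25·L_1(u) + 81·L_2(u).
Expanding and collecting terms gives f(u) = u² + 4u + 4.
Evaluating at u = 10: f(10) = 144.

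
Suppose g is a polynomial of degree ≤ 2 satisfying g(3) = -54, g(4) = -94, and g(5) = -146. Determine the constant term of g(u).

Write g(u) = au^2 + bu + c. Substituting each data point gives a linear system:
  9a + 3b + c = -54
  16a + 4b + c = -94
  25a + 5b + c = -146
Solving the system yields a = -6, b = 2, c = -6.
So g(u) = -6u^2 + 2u - 6.
The constant term is -6.

-6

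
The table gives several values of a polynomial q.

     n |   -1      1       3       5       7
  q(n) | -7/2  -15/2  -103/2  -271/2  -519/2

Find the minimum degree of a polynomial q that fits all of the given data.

Forward differences of the values at n = -1, 1, 3, 5, 7:
  q  : -7/2  -15/2  -103/2  -271/2  -519/2
  Δ  : -4  -44  -84  -124
  Δ^2: -40  -40  -40
  Δ^3: 0  0
  Δ^4: 0
The second differences are constant (-40) and nonzero, while all higher differences vanish, so the minimal degree is 2.

2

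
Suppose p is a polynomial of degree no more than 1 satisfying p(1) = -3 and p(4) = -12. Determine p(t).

p(t) = -3t

Write p(t) = at + b. Substituting each data point gives a linear system:
  a + b = -3
  4a + b = -12
Solving the system yields a = -3, b = 0.
So p(t) = -3t.
Check: p(4) = -12. ✓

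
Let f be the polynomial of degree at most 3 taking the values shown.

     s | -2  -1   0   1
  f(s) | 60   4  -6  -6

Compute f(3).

-120

Write f(s) = as^3 + bs^2 + cs + d. Substituting each data point gives a linear system:
  -8a + 4b - 2c + d = 60
  -a + b - c + d = 4
  d = -6
  a + b + c + d = -6
Solving the system yields a = -6, b = 5, c = 1, d = -6.
So f(s) = -6s³ + 5s² + s - 6.
Then f(3) = -120.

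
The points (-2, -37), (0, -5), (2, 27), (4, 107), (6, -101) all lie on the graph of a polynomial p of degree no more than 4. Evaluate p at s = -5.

Write p(s) = as^4 + bs^3 + cs^2 + ds + e. Substituting each data point gives a linear system:
  16a - 8b + 4c - 2d + e = -37
  e = -5
  16a + 8b + 4c + 2d + e = 27
  256a + 64b + 16c + 4d + e = 107
  1296a + 216b + 36c + 6d + e = -101
Solving the system yields a = -1, b = 5, c = 4, d = -4, e = -5.
So p(s) = -s⁴ + 5s³ + 4s² - 4s - 5.
Then p(-5) = -1135.

-1135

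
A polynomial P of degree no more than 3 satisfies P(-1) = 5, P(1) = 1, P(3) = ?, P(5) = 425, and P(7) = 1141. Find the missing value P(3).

93

On equispaced nodes a degree-3 polynomial has vanishing fourth forward difference, so
  P(-1) - 4·P(1) + 6·P(3) - 4·P(5) + P(7) = 0.
Substituting the known values and solving for P(3):
  6·P(3) = 558
  P(3) = 93.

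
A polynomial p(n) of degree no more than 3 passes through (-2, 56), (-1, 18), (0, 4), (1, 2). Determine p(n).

p(n) = -2n^3 + 6n^2 - 6n + 4

Using the Lagrange interpolation formula with nodes -2, -1, 0, 1:
  L_0(n) = (n + 1)n(n - 1) / -6
  L_1(n) = (n + 2)n(n - 1) / 2
  L_2(n) = (n + 2)(n + 1)(n - 1) / -2
  L_3(n) = (n + 2)(n + 1)n / 6
Then p(n) = 56·L_0(n) + 18·L_1(n) + 4·L_2(n) + 2·L_3(n).
Expanding and collecting terms gives p(n) = -2n³ + 6n² - 6n + 4.
Check: p(-1) = 18. ✓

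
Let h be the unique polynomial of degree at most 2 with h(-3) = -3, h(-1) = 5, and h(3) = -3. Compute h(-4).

-10

Write h(s) = as^2 + bs + c. Substituting each data point gives a linear system:
  9a - 3b + c = -3
  a - b + c = 5
  9a + 3b + c = -3
Solving the system yields a = -1, b = 0, c = 6.
So h(s) = -s^2 + 6.
Then h(-4) = -10.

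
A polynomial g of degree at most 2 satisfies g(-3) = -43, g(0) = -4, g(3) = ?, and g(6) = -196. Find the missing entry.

-55

The 3 known points determine the degree-2 polynomial uniquely.
Write g(u) = au^2 + bu + c. Substituting each data point gives a linear system:
  9a - 3b + c = -43
  c = -4
  36a + 6b + c = -196
Solving the system yields a = -5, b = -2, c = -4.
So g(u) = -5u² - 2u - 4.
Then g(3) = -55.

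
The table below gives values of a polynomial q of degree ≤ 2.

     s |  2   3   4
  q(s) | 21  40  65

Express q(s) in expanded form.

q(s) = 3s^2 + 4s + 1

Using the Lagrange interpolation formula with nodes 2, 3, 4:
  L_0(s) = (s - 3)(s - 4) / 2
  L_1(s) = (s - 2)(s - 4) / -1
  L_2(s) = (s - 2)(s - 3) / 2
Then q(s) = 21·L_0(s) + 40·L_1(s) + 65·L_2(s).
Expanding and collecting terms gives q(s) = 3s^2 + 4s + 1.
Check: q(4) = 65. ✓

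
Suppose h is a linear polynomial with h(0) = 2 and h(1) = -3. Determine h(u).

h(u) = -5u + 2

Write h(u) = au + b. Substituting each data point gives a linear system:
  b = 2
  a + b = -3
Solving the system yields a = -5, b = 2.
So h(u) = -5u + 2.
Check: h(1) = -3. ✓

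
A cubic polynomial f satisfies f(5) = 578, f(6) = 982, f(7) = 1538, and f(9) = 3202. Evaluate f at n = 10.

Write f(n) = an^3 + bn^2 + cn + d. Substituting each data point gives a linear system:
  125a + 25b + 5c + d = 578
  216a + 36b + 6c + d = 982
  343a + 49b + 7c + d = 1538
  729a + 81b + 9c + d = 3202
Solving the system yields a = 4, b = 4, c = -4, d = -2.
So f(n) = 4n^3 + 4n^2 - 4n - 2.
Then f(10) = 4358.

4358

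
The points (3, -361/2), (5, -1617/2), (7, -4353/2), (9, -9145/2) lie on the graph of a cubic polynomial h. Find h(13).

-27201/2

Using the Lagrange interpolation formula with nodes 3, 5, 7, 9:
  L_0(x) = (x - 5)(x - 7)(x - 9) / -48
  L_1(x) = (x - 3)(x - 7)(x - 9) / 16
  L_2(x) = (x - 3)(x - 5)(x - 9) / -16
  L_3(x) = (x - 3)(x - 5)(x - 7) / 48
Then h(x) = -361/2·L_0(x) - 1617/2·L_1(x) - 4353/2·L_2(x) - 9145/2·L_3(x).
Expanding and collecting terms gives h(x) = -6x^3 - (5/2)x^2 + 4.
Evaluating at x = 13: h(13) = -27201/2.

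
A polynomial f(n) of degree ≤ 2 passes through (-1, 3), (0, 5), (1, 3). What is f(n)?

f(n) = -2n^2 + 5

Using the Lagrange interpolation formula with nodes -1, 0, 1:
  L_0(n) = n(n - 1) / 2
  L_1(n) = (n + 1)(n - 1) / -1
  L_2(n) = (n + 1)n / 2
Then f(n) = 3·L_0(n) + 5·L_1(n) + 3·L_2(n).
Expanding and collecting terms gives f(n) = -2n^2 + 5.
Check: f(-1) = 3. ✓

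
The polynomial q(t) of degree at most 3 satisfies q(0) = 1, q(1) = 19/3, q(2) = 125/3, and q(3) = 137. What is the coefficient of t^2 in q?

Write q(t) = at^3 + bt^2 + ct + d. Substituting each data point gives a linear system:
  d = 1
  a + b + c + d = 19/3
  8a + 4b + 2c + d = 125/3
  27a + 9b + 3c + d = 137
Solving the system yields a = 5, b = 0, c = 1/3, d = 1.
So q(t) = 5t^3 + (1/3)t + 1.
The coefficient of t^2 is 0.

0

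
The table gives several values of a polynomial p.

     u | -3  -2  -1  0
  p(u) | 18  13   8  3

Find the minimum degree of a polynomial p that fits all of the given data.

1

Forward differences of the values at u = -3, -2, -1, 0:
  p  : 18  13  8  3
  Δ  : -5  -5  -5
  Δ^2: 0  0
  Δ^3: 0
The first differences are constant (-5) and nonzero, while all higher differences vanish, so the minimal degree is 1.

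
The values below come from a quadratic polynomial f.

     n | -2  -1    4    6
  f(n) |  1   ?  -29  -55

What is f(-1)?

1

The 3 known points determine the degree-2 polynomial uniquely.
Write f(n) = an^2 + bn + c. Substituting each data point gives a linear system:
  4a - 2b + c = 1
  16a + 4b + c = -29
  36a + 6b + c = -55
Solving the system yields a = -1, b = -3, c = -1.
So f(n) = -n^2 - 3n - 1.
Then f(-1) = 1.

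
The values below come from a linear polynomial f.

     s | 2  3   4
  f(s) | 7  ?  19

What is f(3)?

On equispaced nodes a degree-1 polynomial has vanishing second forward difference, so
  f(2) - 2·f(3) + f(4) = 0.
Substituting the known values and solving for f(3):
  -2·f(3) = -26
  f(3) = 13.

13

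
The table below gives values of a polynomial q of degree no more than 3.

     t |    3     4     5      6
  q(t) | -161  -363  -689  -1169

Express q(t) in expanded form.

q(t) = -5t^3 - 2t^2 - 3t + 1

Using the Lagrange interpolation formula with nodes 3, 4, 5, 6:
  L_0(t) = (t - 4)(t - 5)(t - 6) / -6
  L_1(t) = (t - 3)(t - 5)(t - 6) / 2
  L_2(t) = (t - 3)(t - 4)(t - 6) / -2
  L_3(t) = (t - 3)(t - 4)(t - 5) / 6
Then q(t) = -161·L_0(t) - 363·L_1(t) - 689·L_2(t) - 1169·L_3(t).
Expanding and collecting terms gives q(t) = -5t^3 - 2t^2 - 3t + 1.
Check: q(4) = -363. ✓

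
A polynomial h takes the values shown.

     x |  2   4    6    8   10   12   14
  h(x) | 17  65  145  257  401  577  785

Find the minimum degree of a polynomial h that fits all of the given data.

Forward differences of the values at x = 2, 4, 6, 8, 10, 12, 14:
  h  : 17  65  145  257  401  577  785
  Δ  : 48  80  112  144  176  208
  Δ^2: 32  32  32  32  32
  Δ^3: 0  0  0  0
  Δ^4: 0  0  0
  Δ^5: 0  0
  Δ^6: 0
The second differences are constant (32) and nonzero, while all higher differences vanish, so the minimal degree is 2.

2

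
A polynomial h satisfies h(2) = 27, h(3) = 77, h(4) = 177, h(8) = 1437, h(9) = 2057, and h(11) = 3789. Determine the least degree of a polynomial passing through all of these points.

Divided differences on the nodes 2, 3, 4, 8, 9, 11:
  order 0: 27  77  177  1437  2057  3789
  order 1: 50  100  315  620  866
  order 2: 25  43  61  82
  order 3: 3  3  3
  order 4: 0  0
  order 5: 0
The order-3 divided differences are all 3 (nonzero) and every higher order vanishes, so the data lies on a polynomial of degree exactly 3.

3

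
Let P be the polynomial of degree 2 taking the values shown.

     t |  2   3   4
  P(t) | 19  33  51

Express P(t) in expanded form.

Write P(t) = at^2 + bt + c. Substituting each data point gives a linear system:
  4a + 2b + c = 19
  9a + 3b + c = 33
  16a + 4b + c = 51
Solving the system yields a = 2, b = 4, c = 3.
So P(t) = 2t^2 + 4t + 3.
Check: P(3) = 33. ✓

P(t) = 2t^2 + 4t + 3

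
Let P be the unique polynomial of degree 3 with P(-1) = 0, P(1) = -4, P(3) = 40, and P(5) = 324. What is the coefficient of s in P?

-6

Write P(s) = as^3 + bs^2 + cs + d. Substituting each data point gives a linear system:
  -a + b - c + d = 0
  a + b + c + d = -4
  27a + 9b + 3c + d = 40
  125a + 25b + 5c + d = 324
Solving the system yields a = 4, b = -6, c = -6, d = 4.
So P(s) = 4s³ - 6s² - 6s + 4.
The coefficient of s is -6.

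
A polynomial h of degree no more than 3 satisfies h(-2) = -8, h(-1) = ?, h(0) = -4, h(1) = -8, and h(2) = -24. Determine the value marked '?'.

On equispaced nodes a degree-3 polynomial has vanishing fourth forward difference, so
  h(-2) - 4·h(-1) + 6·h(0) - 4·h(1) + h(2) = 0.
Substituting the known values and solving for h(-1):
  -4·h(-1) = 24
  h(-1) = -6.

-6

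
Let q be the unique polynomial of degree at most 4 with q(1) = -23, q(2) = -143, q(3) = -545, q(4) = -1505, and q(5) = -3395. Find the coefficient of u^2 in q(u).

-5

Write q(u) = au^4 + bu^3 + cu^2 + du + e. Substituting each data point gives a linear system:
  a + b + c + d + e = -23
  16a + 8b + 4c + 2d + e = -143
  81a + 27b + 9c + 3d + e = -545
  256a + 64b + 16c + 4d + e = -1505
  625a + 125b + 25c + 5d + e = -3395
Solving the system yields a = -4, b = -6, c = -5, d = -3, e = -5.
So q(u) = -4u^4 - 6u^3 - 5u^2 - 3u - 5.
The coefficient of u^2 is -5.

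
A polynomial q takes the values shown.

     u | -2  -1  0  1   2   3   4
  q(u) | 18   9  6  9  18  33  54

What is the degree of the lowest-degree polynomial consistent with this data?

Forward differences of the values at u = -2, -1, 0, 1, 2, 3, 4:
  q  : 18  9  6  9  18  33  54
  Δ  : -9  -3  3  9  15  21
  Δ^2: 6  6  6  6  6
  Δ^3: 0  0  0  0
  Δ^4: 0  0  0
  Δ^5: 0  0
  Δ^6: 0
The second differences are constant (6) and nonzero, while all higher differences vanish, so the minimal degree is 2.

2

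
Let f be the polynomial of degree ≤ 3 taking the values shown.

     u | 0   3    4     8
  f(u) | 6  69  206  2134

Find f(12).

Using the Lagrange interpolation formula with nodes 0, 3, 4, 8:
  L_0(u) = (u - 3)(u - 4)(u - 8) / -96
  L_1(u) = u(u - 4)(u - 8) / 15
  L_2(u) = u(u - 3)(u - 8) / -16
  L_3(u) = u(u - 3)(u - 4) / 160
Then f(u) = 6·L_0(u) + 69·L_1(u) + 206·L_2(u) + 2134·L_3(u).
Expanding and collecting terms gives f(u) = 5u^3 - 6u^2 - 6u + 6.
Evaluating at u = 12: f(12) = 7710.

7710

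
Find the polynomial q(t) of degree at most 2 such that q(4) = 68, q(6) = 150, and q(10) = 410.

q(t) = 4t^2 + t

Write q(t) = at^2 + bt + c. Substituting each data point gives a linear system:
  16a + 4b + c = 68
  36a + 6b + c = 150
  100a + 10b + c = 410
Solving the system yields a = 4, b = 1, c = 0.
So q(t) = 4t² + t.
Check: q(10) = 410. ✓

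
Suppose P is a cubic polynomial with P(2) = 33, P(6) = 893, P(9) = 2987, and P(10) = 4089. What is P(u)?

P(u) = 4u^3 + u^2 - u - 1

Write P(u) = au^3 + bu^2 + cu + d. Substituting each data point gives a linear system:
  8a + 4b + 2c + d = 33
  216a + 36b + 6c + d = 893
  729a + 81b + 9c + d = 2987
  1000a + 100b + 10c + d = 4089
Solving the system yields a = 4, b = 1, c = -1, d = -1.
So P(u) = 4u³ + u² - u - 1.
Check: P(2) = 33. ✓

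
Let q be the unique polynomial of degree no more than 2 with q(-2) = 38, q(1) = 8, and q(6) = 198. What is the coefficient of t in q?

Write q(t) = at^2 + bt + c. Substituting each data point gives a linear system:
  4a - 2b + c = 38
  a + b + c = 8
  36a + 6b + c = 198
Solving the system yields a = 6, b = -4, c = 6.
So q(t) = 6t^2 - 4t + 6.
The coefficient of t is -4.

-4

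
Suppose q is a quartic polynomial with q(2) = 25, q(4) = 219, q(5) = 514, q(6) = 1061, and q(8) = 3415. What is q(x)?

Write q(x) = ax^4 + bx^3 + cx^2 + dx + e. Substituting each data point gives a linear system:
  16a + 8b + 4c + 2d + e = 25
  256a + 64b + 16c + 4d + e = 219
  625a + 125b + 25c + 5d + e = 514
  1296a + 216b + 36c + 6d + e = 1061
  4096a + 512b + 64c + 8d + e = 3415
Solving the system yields a = 1, b = -2, c = 5, d = 3, e = -1.
So q(x) = x^4 - 2x^3 + 5x^2 + 3x - 1.
Check: q(5) = 514. ✓

q(x) = x^4 - 2x^3 + 5x^2 + 3x - 1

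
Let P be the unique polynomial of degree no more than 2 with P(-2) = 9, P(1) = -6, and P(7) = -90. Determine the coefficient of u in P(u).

-6

Write P(u) = au^2 + bu + c. Substituting each data point gives a linear system:
  4a - 2b + c = 9
  a + b + c = -6
  49a + 7b + c = -90
Solving the system yields a = -1, b = -6, c = 1.
So P(u) = -u^2 - 6u + 1.
The coefficient of u is -6.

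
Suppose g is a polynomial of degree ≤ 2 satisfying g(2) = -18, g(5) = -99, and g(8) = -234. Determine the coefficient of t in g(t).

-6

Write g(t) = at^2 + bt + c. Substituting each data point gives a linear system:
  4a + 2b + c = -18
  25a + 5b + c = -99
  64a + 8b + c = -234
Solving the system yields a = -3, b = -6, c = 6.
So g(t) = -3t² - 6t + 6.
The coefficient of t is -6.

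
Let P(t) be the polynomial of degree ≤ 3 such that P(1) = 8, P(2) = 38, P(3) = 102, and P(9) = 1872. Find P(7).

Using the Lagrange interpolation formula with nodes 1, 2, 3, 9:
  L_0(t) = (t - 2)(t - 3)(t - 9) / -16
  L_1(t) = (t - 1)(t - 3)(t - 9) / 7
  L_2(t) = (t - 1)(t - 2)(t - 9) / -12
  L_3(t) = (t - 1)(t - 2)(t - 3) / 336
Then P(t) = 8·L_0(t) + 38·L_1(t) + 102·L_2(t) + 1872·L_3(t).
Expanding and collecting terms gives P(t) = 2t^3 + 5t^2 + t.
Evaluating at t = 7: P(7) = 938.

938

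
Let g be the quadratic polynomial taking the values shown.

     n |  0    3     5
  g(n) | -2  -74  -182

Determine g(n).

g(n) = -6n^2 - 6n - 2

Write g(n) = an^2 + bn + c. Substituting each data point gives a linear system:
  c = -2
  9a + 3b + c = -74
  25a + 5b + c = -182
Solving the system yields a = -6, b = -6, c = -2.
So g(n) = -6n² - 6n - 2.
Check: g(0) = -2. ✓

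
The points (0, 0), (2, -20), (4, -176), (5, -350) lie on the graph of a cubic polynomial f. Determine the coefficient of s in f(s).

Write f(s) = as^3 + bs^2 + cs + d. Substituting each data point gives a linear system:
  d = 0
  8a + 4b + 2c + d = -20
  64a + 16b + 4c + d = -176
  125a + 25b + 5c + d = -350
Solving the system yields a = -3, b = 1, c = 0, d = 0.
So f(s) = -3s³ + s².
The coefficient of s is 0.

0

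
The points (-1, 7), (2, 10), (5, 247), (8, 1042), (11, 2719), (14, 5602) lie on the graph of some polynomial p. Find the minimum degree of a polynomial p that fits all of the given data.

3

Forward differences of the values at u = -1, 2, 5, 8, 11, 14:
  p  : 7  10  247  1042  2719  5602
  Δ  : 3  237  795  1677  2883
  Δ^2: 234  558  882  1206
  Δ^3: 324  324  324
  Δ^4: 0  0
  Δ^5: 0
The third differences are constant (324) and nonzero, while all higher differences vanish, so the minimal degree is 3.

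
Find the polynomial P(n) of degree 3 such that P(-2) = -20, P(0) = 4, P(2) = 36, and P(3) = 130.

Using the Lagrange interpolation formula with nodes -2, 0, 2, 3:
  L_0(n) = n(n - 2)(n - 3) / -40
  L_1(n) = (n + 2)(n - 2)(n - 3) / 12
  L_2(n) = (n + 2)n(n - 3) / -8
  L_3(n) = (n + 2)n(n - 2) / 15
Then P(n) = -20·L_0(n) + 4·L_1(n) + 36·L_2(n) + 130·L_3(n).
Expanding and collecting terms gives P(n) = 5n^3 + n^2 - 6n + 4.
Check: P(3) = 130. ✓

P(n) = 5n^3 + n^2 - 6n + 4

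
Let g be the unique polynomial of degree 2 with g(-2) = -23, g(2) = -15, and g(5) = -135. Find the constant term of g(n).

5

Write g(n) = an^2 + bn + c. Substituting each data point gives a linear system:
  4a - 2b + c = -23
  4a + 2b + c = -15
  25a + 5b + c = -135
Solving the system yields a = -6, b = 2, c = 5.
So g(n) = -6n^2 + 2n + 5.
The constant term is 5.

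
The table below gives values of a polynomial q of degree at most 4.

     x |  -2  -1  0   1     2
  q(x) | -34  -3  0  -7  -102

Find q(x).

q(x) = -4x^4 - 5x^3 - x^2 + 3x

Using the Lagrange interpolation formula with nodes -2, -1, 0, 1, 2:
  L_0(x) = (x + 1)x(x - 1)(x - 2) / 24
  L_1(x) = (x + 2)x(x - 1)(x - 2) / -6
  L_2(x) = (x + 2)(x + 1)(x - 1)(x - 2) / 4
  L_3(x) = (x + 2)(x + 1)x(x - 2) / -6
  L_4(x) = (x + 2)(x + 1)x(x - 1) / 24
Then q(x) = -34·L_0(x) - 3·L_1(x) + 0·L_2(x) - 7·L_3(x) - 102·L_4(x).
Expanding and collecting terms gives q(x) = -4x^4 - 5x^3 - x^2 + 3x.
Check: q(2) = -102. ✓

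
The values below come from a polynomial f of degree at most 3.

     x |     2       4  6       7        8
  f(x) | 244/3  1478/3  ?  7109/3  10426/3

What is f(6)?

The 4 known points determine the degree-3 polynomial uniquely.
Write f(x) = ax^3 + bx^2 + cx + d. Substituting each data point gives a linear system:
  8a + 4b + 2c + d = 244/3
  64a + 16b + 4c + d = 1478/3
  343a + 49b + 7c + d = 7109/3
  512a + 64b + 8c + d = 10426/3
Solving the system yields a = 6, b = 6, c = 5/3, d = 6.
So f(x) = 6x^3 + 6x^2 + (5/3)x + 6.
Then f(6) = 1528.

1528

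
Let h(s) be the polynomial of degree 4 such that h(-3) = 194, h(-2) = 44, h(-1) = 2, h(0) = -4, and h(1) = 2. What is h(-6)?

Using the Lagrange interpolation formula with nodes -3, -2, -1, 0, 1:
  L_0(s) = (s + 2)(s + 1)s(s - 1) / 24
  L_1(s) = (s + 3)(s + 1)s(s - 1) / -6
  L_2(s) = (s + 3)(s + 2)s(s - 1) / 4
  L_3(s) = (s + 3)(s + 2)(s + 1)(s - 1) / -6
  L_4(s) = (s + 3)(s + 2)(s + 1)s / 24
Then h(s) = 194·L_0(s) + 44·L_1(s) + 2·L_2(s) - 4·L_3(s) + 2·L_4(s).
Expanding and collecting terms gives h(s) = 2s⁴ + 4s² - 4.
Evaluating at s = -6: h(-6) = 2732.

2732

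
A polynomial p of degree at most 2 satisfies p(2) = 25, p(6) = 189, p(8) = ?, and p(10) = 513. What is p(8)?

The 3 known points determine the degree-2 polynomial uniquely.
Write p(s) = as^2 + bs + c. Substituting each data point gives a linear system:
  4a + 2b + c = 25
  36a + 6b + c = 189
  100a + 10b + c = 513
Solving the system yields a = 5, b = 1, c = 3.
So p(s) = 5s^2 + s + 3.
Then p(8) = 331.

331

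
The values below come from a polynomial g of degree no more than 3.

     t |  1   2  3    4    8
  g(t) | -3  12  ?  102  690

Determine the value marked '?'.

45

The 4 known points determine the degree-3 polynomial uniquely.
Write g(t) = at^3 + bt^2 + ct + d. Substituting each data point gives a linear system:
  a + b + c + d = -3
  8a + 4b + 2c + d = 12
  64a + 16b + 4c + d = 102
  512a + 64b + 8c + d = 690
Solving the system yields a = 1, b = 3, c = -1, d = -6.
So g(t) = t^3 + 3t^2 - t - 6.
Then g(3) = 45.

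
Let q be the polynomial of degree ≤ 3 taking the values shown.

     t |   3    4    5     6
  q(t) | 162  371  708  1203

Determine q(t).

Using the Lagrange interpolation formula with nodes 3, 4, 5, 6:
  L_0(t) = (t - 4)(t - 5)(t - 6) / -6
  L_1(t) = (t - 3)(t - 5)(t - 6) / 2
  L_2(t) = (t - 3)(t - 4)(t - 6) / -2
  L_3(t) = (t - 3)(t - 4)(t - 5) / 6
Then q(t) = 162·L_0(t) + 371·L_1(t) + 708·L_2(t) + 1203·L_3(t).
Expanding and collecting terms gives q(t) = 5t^3 + 4t^2 - 4t + 3.
Check: q(3) = 162. ✓

q(t) = 5t^3 + 4t^2 - 4t + 3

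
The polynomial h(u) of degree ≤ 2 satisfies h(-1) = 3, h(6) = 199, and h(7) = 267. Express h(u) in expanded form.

Write h(u) = au^2 + bu + c. Substituting each data point gives a linear system:
  a - b + c = 3
  36a + 6b + c = 199
  49a + 7b + c = 267
Solving the system yields a = 5, b = 3, c = 1.
So h(u) = 5u² + 3u + 1.
Check: h(7) = 267. ✓

h(u) = 5u^2 + 3u + 1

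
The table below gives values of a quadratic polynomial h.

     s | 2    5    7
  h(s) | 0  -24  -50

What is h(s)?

h(s) = -s^2 - s + 6

Write h(s) = as^2 + bs + c. Substituting each data point gives a linear system:
  4a + 2b + c = 0
  25a + 5b + c = -24
  49a + 7b + c = -50
Solving the system yields a = -1, b = -1, c = 6.
So h(s) = -s^2 - s + 6.
Check: h(7) = -50. ✓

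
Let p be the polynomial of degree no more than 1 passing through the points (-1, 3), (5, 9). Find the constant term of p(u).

4

Write p(u) = au + b. Substituting each data point gives a linear system:
  -a + b = 3
  5a + b = 9
Solving the system yields a = 1, b = 4.
So p(u) = u + 4.
The constant term is 4.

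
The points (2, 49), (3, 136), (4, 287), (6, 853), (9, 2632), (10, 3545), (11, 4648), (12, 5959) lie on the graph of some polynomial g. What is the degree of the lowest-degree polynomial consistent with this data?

3

Divided differences on the nodes 2, 3, 4, 6, 9, 10, 11, 12:
  order 0: 49  136  287  853  2632  3545  4648  5959
  order 1: 87  151  283  593  913  1103  1311
  order 2: 32  44  62  80  95  104
  order 3: 3  3  3  3  3
  order 4: 0  0  0  0
  order 5: 0  0  0
  order 6: 0  0
  order 7: 0
The order-3 divided differences are all 3 (nonzero) and every higher order vanishes, so the data lies on a polynomial of degree exactly 3.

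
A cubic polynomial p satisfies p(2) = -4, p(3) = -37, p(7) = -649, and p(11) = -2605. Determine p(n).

Using the Lagrange interpolation formula with nodes 2, 3, 7, 11:
  L_0(n) = (n - 3)(n - 7)(n - 11) / -45
  L_1(n) = (n - 2)(n - 7)(n - 11) / 32
  L_2(n) = (n - 2)(n - 3)(n - 11) / -80
  L_3(n) = (n - 2)(n - 3)(n - 7) / 288
Then p(n) = -4·L_0(n) - 37·L_1(n) - 649·L_2(n) - 2605·L_3(n).
Expanding and collecting terms gives p(n) = -2n^3 + 5n + 2.
Check: p(3) = -37. ✓

p(n) = -2n^3 + 5n + 2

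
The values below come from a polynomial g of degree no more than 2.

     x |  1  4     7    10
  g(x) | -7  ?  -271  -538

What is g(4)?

-94

On equispaced nodes a degree-2 polynomial has vanishing third forward difference, so
  - g(1) + 3·g(4) - 3·g(7) + g(10) = 0.
Substituting the known values and solving for g(4):
  3·g(4) = -282
  g(4) = -94.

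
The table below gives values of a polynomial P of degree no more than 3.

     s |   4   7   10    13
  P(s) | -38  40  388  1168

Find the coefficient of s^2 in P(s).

Write P(s) = as^3 + bs^2 + cs + d. Substituting each data point gives a linear system:
  64a + 16b + 4c + d = -38
  343a + 49b + 7c + d = 40
  1000a + 100b + 10c + d = 388
  2197a + 169b + 13c + d = 1168
Solving the system yields a = 1, b = -6, c = -1, d = -2.
So P(s) = s^3 - 6s^2 - s - 2.
The coefficient of s^2 is -6.

-6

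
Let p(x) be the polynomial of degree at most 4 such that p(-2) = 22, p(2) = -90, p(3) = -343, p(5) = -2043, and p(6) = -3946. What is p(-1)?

9

Write p(x) = ax^4 + bx^3 + cx^2 + dx + e. Substituting each data point gives a linear system:
  16a - 8b + 4c - 2d + e = 22
  16a + 8b + 4c + 2d + e = -90
  81a + 27b + 9c + 3d + e = -343
  625a + 125b + 25c + 5d + e = -2043
  1296a + 216b + 36c + 6d + e = -3946
Solving the system yields a = -2, b = -6, c = -1, d = -4, e = 2.
So p(x) = -2x⁴ - 6x³ - x² - 4x + 2.
Then p(-1) = 9.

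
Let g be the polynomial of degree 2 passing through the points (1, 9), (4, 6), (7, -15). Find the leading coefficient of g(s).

-1

Write g(s) = as^2 + bs + c. Substituting each data point gives a linear system:
  a + b + c = 9
  16a + 4b + c = 6
  49a + 7b + c = -15
Solving the system yields a = -1, b = 4, c = 6.
So g(s) = -s² + 4s + 6.
The leading coefficient is -1.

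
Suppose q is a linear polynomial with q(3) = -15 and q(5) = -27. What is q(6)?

-33

Using the Lagrange interpolation formula with nodes 3, 5:
  L_0(s) = (s - 5) / -2
  L_1(s) = (s - 3) / 2
Then q(s) = -15·L_0(s) - 27·L_1(s).
Expanding and collecting terms gives q(s) = -6s + 3.
Evaluating at s = 6: q(6) = -33.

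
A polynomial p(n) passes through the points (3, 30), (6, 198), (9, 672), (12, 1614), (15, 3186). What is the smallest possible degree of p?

3

Forward differences of the values at n = 3, 6, 9, 12, 15:
  p  : 30  198  672  1614  3186
  Δ  : 168  474  942  1572
  Δ^2: 306  468  630
  Δ^3: 162  162
  Δ^4: 0
The third differences are constant (162) and nonzero, while all higher differences vanish, so the minimal degree is 3.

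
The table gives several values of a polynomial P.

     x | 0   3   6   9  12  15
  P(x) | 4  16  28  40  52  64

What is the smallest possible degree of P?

Forward differences of the values at x = 0, 3, 6, 9, 12, 15:
  P  : 4  16  28  40  52  64
  Δ  : 12  12  12  12  12
  Δ^2: 0  0  0  0
  Δ^3: 0  0  0
  Δ^4: 0  0
  Δ^5: 0
The first differences are constant (12) and nonzero, while all higher differences vanish, so the minimal degree is 1.

1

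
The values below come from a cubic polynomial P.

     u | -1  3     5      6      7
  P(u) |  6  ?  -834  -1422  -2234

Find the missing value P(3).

The 4 known points determine the degree-3 polynomial uniquely.
Write P(u) = au^3 + bu^2 + cu + d. Substituting each data point gives a linear system:
  -a + b - c + d = 6
  125a + 25b + 5c + d = -834
  216a + 36b + 6c + d = -1422
  343a + 49b + 7c + d = -2234
Solving the system yields a = -6, b = -4, c = 2, d = 6.
So P(u) = -6u³ - 4u² + 2u + 6.
Then P(3) = -186.

-186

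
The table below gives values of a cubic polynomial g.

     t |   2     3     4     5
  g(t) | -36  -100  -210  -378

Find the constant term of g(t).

Write g(t) = at^3 + bt^2 + ct + d. Substituting each data point gives a linear system:
  8a + 4b + 2c + d = -36
  27a + 9b + 3c + d = -100
  64a + 16b + 4c + d = -210
  125a + 25b + 5c + d = -378
Solving the system yields a = -2, b = -5, c = -1, d = 2.
So g(t) = -2t^3 - 5t^2 - t + 2.
The constant term is 2.

2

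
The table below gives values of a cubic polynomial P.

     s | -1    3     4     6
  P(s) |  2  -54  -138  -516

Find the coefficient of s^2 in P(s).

4

Write P(s) = as^3 + bs^2 + cs + d. Substituting each data point gives a linear system:
  -a + b - c + d = 2
  27a + 9b + 3c + d = -54
  64a + 16b + 4c + d = -138
  216a + 36b + 6c + d = -516
Solving the system yields a = -3, b = 4, c = -1, d = -6.
So P(s) = -3s³ + 4s² - s - 6.
The coefficient of s^2 is 4.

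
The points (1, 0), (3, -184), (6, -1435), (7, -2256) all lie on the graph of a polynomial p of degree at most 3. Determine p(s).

Using the Lagrange interpolation formula with nodes 1, 3, 6, 7:
  L_0(s) = (s - 3)(s - 6)(s - 7) / -60
  L_1(s) = (s - 1)(s - 6)(s - 7) / 24
  L_2(s) = (s - 1)(s - 3)(s - 7) / -15
  L_3(s) = (s - 1)(s - 3)(s - 6) / 24
Then p(s) = 0·L_0(s) - 184·L_1(s) - 1435·L_2(s) - 2256·L_3(s).
Expanding and collecting terms gives p(s) = -6s^3 - 5s^2 + 6s + 5.
Check: p(1) = 0. ✓

p(s) = -6s^3 - 5s^2 + 6s + 5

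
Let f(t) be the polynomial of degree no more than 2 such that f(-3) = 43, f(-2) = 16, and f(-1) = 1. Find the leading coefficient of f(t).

Write f(t) = at^2 + bt + c. Substituting each data point gives a linear system:
  9a - 3b + c = 43
  4a - 2b + c = 16
  a - b + c = 1
Solving the system yields a = 6, b = 3, c = -2.
So f(t) = 6t² + 3t - 2.
The leading coefficient is 6.

6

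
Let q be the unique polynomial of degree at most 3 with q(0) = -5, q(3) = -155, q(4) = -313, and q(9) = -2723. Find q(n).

q(n) = -3n^3 - 6n^2 - 5n - 5

Write q(n) = an^3 + bn^2 + cn + d. Substituting each data point gives a linear system:
  d = -5
  27a + 9b + 3c + d = -155
  64a + 16b + 4c + d = -313
  729a + 81b + 9c + d = -2723
Solving the system yields a = -3, b = -6, c = -5, d = -5.
So q(n) = -3n³ - 6n² - 5n - 5.
Check: q(3) = -155. ✓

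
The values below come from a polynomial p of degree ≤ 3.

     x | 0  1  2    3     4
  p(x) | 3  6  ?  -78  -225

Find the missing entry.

The 4 known points determine the degree-3 polynomial uniquely.
Write p(x) = ax^3 + bx^2 + cx + d. Substituting each data point gives a linear system:
  d = 3
  a + b + c + d = 6
  27a + 9b + 3c + d = -78
  64a + 16b + 4c + d = -225
Solving the system yields a = -5, b = 5, c = 3, d = 3.
So p(x) = -5x³ + 5x² + 3x + 3.
Then p(2) = -11.

-11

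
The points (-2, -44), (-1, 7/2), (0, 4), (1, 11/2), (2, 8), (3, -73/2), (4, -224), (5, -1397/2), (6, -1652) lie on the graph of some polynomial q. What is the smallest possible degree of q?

Forward differences of the values at n = -2, -1, 0, 1, 2, 3, 4, 5, 6:
  q  : -44  7/2  4  11/2  8  -73/2  -224  -1397/2  -1652
  Δ  : 95/2  1/2  3/2  5/2  -89/2  -375/2  -949/2  -1907/2
  Δ^2: -47  1  1  -47  -143  -287  -479
  Δ^3: 48  0  -48  -96  -144  -192
  Δ^4: -48  -48  -48  -48  -48
  Δ^5: 0  0  0  0
  Δ^6: 0  0  0
  Δ^7: 0  0
  Δ^8: 0
The fourth differences are constant (-48) and nonzero, while all higher differences vanish, so the minimal degree is 4.

4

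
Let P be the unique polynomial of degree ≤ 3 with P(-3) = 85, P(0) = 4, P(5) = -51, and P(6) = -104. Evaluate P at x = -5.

259

Write P(x) = ax^3 + bx^2 + cx + d. Substituting each data point gives a linear system:
  -27a + 9b - 3c + d = 85
  d = 4
  125a + 25b + 5c + d = -51
  216a + 36b + 6c + d = -104
Solving the system yields a = -1, b = 4, c = -6, d = 4.
So P(x) = -x^3 + 4x^2 - 6x + 4.
Then P(-5) = 259.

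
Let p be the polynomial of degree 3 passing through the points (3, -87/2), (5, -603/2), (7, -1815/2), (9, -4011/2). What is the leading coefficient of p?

Write p(u) = au^3 + bu^2 + cu + d. Substituting each data point gives a linear system:
  27a + 9b + 3c + d = -87/2
  125a + 25b + 5c + d = -603/2
  343a + 49b + 7c + d = -1815/2
  729a + 81b + 9c + d = -4011/2
Solving the system yields a = -3, b = 3/2, c = 6, d = 6.
So p(u) = -3u³ + (3/2)u² + 6u + 6.
The leading coefficient is -3.

-3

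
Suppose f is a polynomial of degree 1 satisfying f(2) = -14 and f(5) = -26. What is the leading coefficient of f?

-4

Write f(n) = an + b. Substituting each data point gives a linear system:
  2a + b = -14
  5a + b = -26
Solving the system yields a = -4, b = -6.
So f(n) = -4n - 6.
The leading coefficient is -4.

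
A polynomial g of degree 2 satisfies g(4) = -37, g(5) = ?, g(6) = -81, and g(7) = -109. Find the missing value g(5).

-57

The 3 known points determine the degree-2 polynomial uniquely.
Write g(s) = as^2 + bs + c. Substituting each data point gives a linear system:
  16a + 4b + c = -37
  36a + 6b + c = -81
  49a + 7b + c = -109
Solving the system yields a = -2, b = -2, c = 3.
So g(s) = -2s² - 2s + 3.
Then g(5) = -57.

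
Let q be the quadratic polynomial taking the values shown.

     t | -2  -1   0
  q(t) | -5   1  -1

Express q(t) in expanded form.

q(t) = -4t^2 - 6t - 1

Using the Lagrange interpolation formula with nodes -2, -1, 0:
  L_0(t) = (t + 1)t / 2
  L_1(t) = (t + 2)t / -1
  L_2(t) = (t + 2)(t + 1) / 2
Then q(t) = -5·L_0(t) + 1·L_1(t) - 1·L_2(t).
Expanding and collecting terms gives q(t) = -4t^2 - 6t - 1.
Check: q(-1) = 1. ✓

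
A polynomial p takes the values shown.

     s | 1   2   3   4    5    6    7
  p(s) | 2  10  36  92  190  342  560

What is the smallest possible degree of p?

3

Forward differences of the values at s = 1, 2, 3, 4, 5, 6, 7:
  p  : 2  10  36  92  190  342  560
  Δ  : 8  26  56  98  152  218
  Δ^2: 18  30  42  54  66
  Δ^3: 12  12  12  12
  Δ^4: 0  0  0
  Δ^5: 0  0
  Δ^6: 0
The third differences are constant (12) and nonzero, while all higher differences vanish, so the minimal degree is 3.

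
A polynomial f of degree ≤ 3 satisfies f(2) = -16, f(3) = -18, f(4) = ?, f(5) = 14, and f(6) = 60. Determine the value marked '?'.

-10

The 4 known points determine the degree-3 polynomial uniquely.
Write f(n) = an^3 + bn^2 + cn + d. Substituting each data point gives a linear system:
  8a + 4b + 2c + d = -16
  27a + 9b + 3c + d = -18
  125a + 25b + 5c + d = 14
  216a + 36b + 6c + d = 60
Solving the system yields a = 1, b = -4, c = -1, d = -6.
So f(n) = n^3 - 4n^2 - n - 6.
Then f(4) = -10.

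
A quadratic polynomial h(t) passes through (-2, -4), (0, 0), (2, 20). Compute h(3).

Forward differences of the values at t = -2, 0, 2:
  h  : -4  0  20
  Δ  : 4  20
  Δ^2: 16
The second differences are constant, confirming degree 2.
Interpolating (Newton forward form) and evaluating at t = 3 gives h(3) = 36.

36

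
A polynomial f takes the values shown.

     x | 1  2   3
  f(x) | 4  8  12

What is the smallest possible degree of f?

1

Forward differences of the values at x = 1, 2, 3:
  f  : 4  8  12
  Δ  : 4  4
  Δ^2: 0
The first differences are constant (4) and nonzero, while all higher differences vanish, so the minimal degree is 1.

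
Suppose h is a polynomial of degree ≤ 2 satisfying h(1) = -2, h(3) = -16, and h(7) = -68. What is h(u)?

h(u) = -u^2 - 3u + 2

Write h(u) = au^2 + bu + c. Substituting each data point gives a linear system:
  a + b + c = -2
  9a + 3b + c = -16
  49a + 7b + c = -68
Solving the system yields a = -1, b = -3, c = 2.
So h(u) = -u^2 - 3u + 2.
Check: h(3) = -16. ✓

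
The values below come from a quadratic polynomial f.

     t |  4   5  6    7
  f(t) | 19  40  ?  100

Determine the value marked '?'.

The 3 known points determine the degree-2 polynomial uniquely.
Write f(t) = at^2 + bt + c. Substituting each data point gives a linear system:
  16a + 4b + c = 19
  25a + 5b + c = 40
  49a + 7b + c = 100
Solving the system yields a = 3, b = -6, c = -5.
So f(t) = 3t^2 - 6t - 5.
Then f(6) = 67.

67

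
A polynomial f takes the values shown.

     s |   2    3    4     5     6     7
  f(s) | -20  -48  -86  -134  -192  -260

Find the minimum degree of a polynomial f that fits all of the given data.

Forward differences of the values at s = 2, 3, 4, 5, 6, 7:
  f  : -20  -48  -86  -134  -192  -260
  Δ  : -28  -38  -48  -58  -68
  Δ^2: -10  -10  -10  -10
  Δ^3: 0  0  0
  Δ^4: 0  0
  Δ^5: 0
The second differences are constant (-10) and nonzero, while all higher differences vanish, so the minimal degree is 2.

2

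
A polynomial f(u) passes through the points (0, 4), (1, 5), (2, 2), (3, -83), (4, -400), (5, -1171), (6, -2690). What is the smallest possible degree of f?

4

Forward differences of the values at u = 0, 1, 2, 3, 4, 5, 6:
  f  : 4  5  2  -83  -400  -1171  -2690
  Δ  : 1  -3  -85  -317  -771  -1519
  Δ^2: -4  -82  -232  -454  -748
  Δ^3: -78  -150  -222  -294
  Δ^4: -72  -72  -72
  Δ^5: 0  0
  Δ^6: 0
The fourth differences are constant (-72) and nonzero, while all higher differences vanish, so the minimal degree is 4.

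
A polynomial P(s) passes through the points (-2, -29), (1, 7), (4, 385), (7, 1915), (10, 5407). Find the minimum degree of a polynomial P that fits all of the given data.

3

Forward differences of the values at s = -2, 1, 4, 7, 10:
  P  : -29  7  385  1915  5407
  Δ  : 36  378  1530  3492
  Δ^2: 342  1152  1962
  Δ^3: 810  810
  Δ^4: 0
The third differences are constant (810) and nonzero, while all higher differences vanish, so the minimal degree is 3.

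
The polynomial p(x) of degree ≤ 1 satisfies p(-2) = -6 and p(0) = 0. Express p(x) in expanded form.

Using the Lagrange interpolation formula with nodes -2, 0:
  L_0(x) = x / -2
  L_1(x) = (x + 2) / 2
Then p(x) = -6·L_0(x) + 0·L_1(x).
Expanding and collecting terms gives p(x) = 3x.
Check: p(0) = 0. ✓

p(x) = 3x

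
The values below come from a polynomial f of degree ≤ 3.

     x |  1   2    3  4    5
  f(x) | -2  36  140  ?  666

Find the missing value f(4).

On equispaced nodes a degree-3 polynomial has vanishing fourth forward difference, so
  f(1) - 4·f(2) + 6·f(3) - 4·f(4) + f(5) = 0.
Substituting the known values and solving for f(4):
  -4·f(4) = -1360
  f(4) = 340.

340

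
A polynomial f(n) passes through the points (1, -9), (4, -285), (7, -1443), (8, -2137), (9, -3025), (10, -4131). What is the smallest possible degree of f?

Divided differences on the nodes 1, 4, 7, 8, 9, 10:
  order 0: -9  -285  -1443  -2137  -3025  -4131
  order 1: -92  -386  -694  -888  -1106
  order 2: -49  -77  -97  -109
  order 3: -4  -4  -4
  order 4: 0  0
  order 5: 0
The order-3 divided differences are all -4 (nonzero) and every higher order vanishes, so the data lies on a polynomial of degree exactly 3.

3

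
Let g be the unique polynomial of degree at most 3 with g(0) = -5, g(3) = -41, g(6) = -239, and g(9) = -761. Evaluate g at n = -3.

31

Forward differences of the values at n = 0, 3, 6, 9:
  g  : -5  -41  -239  -761
  Δ  : -36  -198  -522
  Δ^2: -162  -324
  Δ^3: -162
The third differences are constant, confirming degree 3.
Interpolating (Newton forward form) and evaluating at n = -3 gives g(-3) = 31.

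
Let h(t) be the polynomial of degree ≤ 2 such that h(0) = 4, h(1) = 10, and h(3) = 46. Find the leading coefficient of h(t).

4

Write h(t) = at^2 + bt + c. Substituting each data point gives a linear system:
  c = 4
  a + b + c = 10
  9a + 3b + c = 46
Solving the system yields a = 4, b = 2, c = 4.
So h(t) = 4t² + 2t + 4.
The leading coefficient is 4.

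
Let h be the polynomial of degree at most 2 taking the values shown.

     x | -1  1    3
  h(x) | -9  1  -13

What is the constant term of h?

Write h(x) = ax^2 + bx + c. Substituting each data point gives a linear system:
  a - b + c = -9
  a + b + c = 1
  9a + 3b + c = -13
Solving the system yields a = -3, b = 5, c = -1.
So h(x) = -3x^2 + 5x - 1.
The constant term is -1.

-1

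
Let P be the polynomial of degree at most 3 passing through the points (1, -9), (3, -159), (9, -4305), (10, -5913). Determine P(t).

P(t) = -6t^3 + t^2 - t - 3

Write P(t) = at^3 + bt^2 + ct + d. Substituting each data point gives a linear system:
  a + b + c + d = -9
  27a + 9b + 3c + d = -159
  729a + 81b + 9c + d = -4305
  1000a + 100b + 10c + d = -5913
Solving the system yields a = -6, b = 1, c = -1, d = -3.
So P(t) = -6t^3 + t^2 - t - 3.
Check: P(10) = -5913. ✓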